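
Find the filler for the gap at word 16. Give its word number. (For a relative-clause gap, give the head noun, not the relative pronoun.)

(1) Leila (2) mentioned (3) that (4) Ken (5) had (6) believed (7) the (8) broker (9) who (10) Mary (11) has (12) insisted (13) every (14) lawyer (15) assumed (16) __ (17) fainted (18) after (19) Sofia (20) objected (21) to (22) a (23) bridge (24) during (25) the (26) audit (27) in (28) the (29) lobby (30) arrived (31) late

The gap at 16 is the subject of "fainted", inside a relative clause.
The relative pronoun is "who" (word 9); it is bound by the head noun immediately before it.
Its filler is the head noun "broker", at word 8.

8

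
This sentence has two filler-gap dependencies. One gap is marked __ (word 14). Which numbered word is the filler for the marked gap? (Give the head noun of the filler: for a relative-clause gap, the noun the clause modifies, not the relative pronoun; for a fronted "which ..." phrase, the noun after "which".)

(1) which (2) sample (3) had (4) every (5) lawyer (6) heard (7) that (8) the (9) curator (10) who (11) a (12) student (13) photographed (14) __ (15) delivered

9

The marked gap is inside the relative clause, the direct object of "photographed".
Its filler is the head noun "curator" (via "who"), at word 9.
(The other dependency links word 2 to a gap after word 15.)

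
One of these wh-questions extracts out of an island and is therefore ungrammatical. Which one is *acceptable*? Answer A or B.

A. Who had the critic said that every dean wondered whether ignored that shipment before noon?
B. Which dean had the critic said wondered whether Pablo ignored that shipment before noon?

In A, the wh-phrase is extracted from inside a wh-island (introduced by "whether"), which blocks movement.
In B, the extraction path crosses only that-complement boundaries, which are transparent.
So B is grammatical.

B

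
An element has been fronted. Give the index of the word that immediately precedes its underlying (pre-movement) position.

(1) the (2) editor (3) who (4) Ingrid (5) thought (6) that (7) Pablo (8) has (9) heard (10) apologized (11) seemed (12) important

9

The displaced element is "the editor" (word 2).
It is linked across 2 clause boundaries (that → Ø).
It functions as the subject of "apologized", so the gap sits immediately after word 9 ("heard").
Base order: Ingrid thought that Pablo has heard that the editor apologized.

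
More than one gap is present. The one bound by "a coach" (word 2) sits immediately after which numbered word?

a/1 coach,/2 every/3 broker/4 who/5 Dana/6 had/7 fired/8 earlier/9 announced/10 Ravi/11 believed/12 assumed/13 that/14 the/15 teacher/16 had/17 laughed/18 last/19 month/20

The displaced element is "a coach" (word 2).
It is linked across 2 clause boundaries (Ø → Ø).
It functions as the subject of "assumed", so the gap sits immediately after word 12 ("believed").
Base order: Every broker who Dana had fired earlier announced Ravi believed that a coach assumed that the teacher had laughed last month.

12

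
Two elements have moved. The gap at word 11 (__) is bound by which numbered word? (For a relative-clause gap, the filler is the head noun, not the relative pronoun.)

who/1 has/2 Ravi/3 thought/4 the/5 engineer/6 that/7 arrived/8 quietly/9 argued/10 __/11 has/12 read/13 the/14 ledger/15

The marked gap is the subject of "read".
Its filler is the fronted wh-phrase "who", at word 1.
(The other dependency links word 6 to a gap after word 7.)

1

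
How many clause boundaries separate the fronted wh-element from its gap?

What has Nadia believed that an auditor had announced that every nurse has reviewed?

"what" is extracted from the object of "reviewed".
Boundaries crossed, outermost first: [that], [that] — 2 in total.

2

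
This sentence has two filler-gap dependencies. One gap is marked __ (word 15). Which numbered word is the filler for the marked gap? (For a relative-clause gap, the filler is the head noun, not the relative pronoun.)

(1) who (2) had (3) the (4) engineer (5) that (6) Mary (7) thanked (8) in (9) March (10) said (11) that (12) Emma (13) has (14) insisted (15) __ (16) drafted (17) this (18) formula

The marked gap is the subject of "drafted".
Its filler is the fronted wh-phrase "who", at word 1.
(The other dependency links word 4 to a gap after word 7.)

1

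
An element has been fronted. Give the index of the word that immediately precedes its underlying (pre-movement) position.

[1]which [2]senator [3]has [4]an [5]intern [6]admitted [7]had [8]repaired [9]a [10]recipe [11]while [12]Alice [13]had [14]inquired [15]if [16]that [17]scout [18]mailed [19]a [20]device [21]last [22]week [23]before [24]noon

The displaced element is "which senator" (word 2).
It is linked across 1 clause boundary (Ø).
It functions as the subject of "repaired", so the gap sits immediately after word 6 ("admitted").
Base order: An intern has admitted that which senator had repaired a recipe while Alice had inquired if that scout mailed a device last week before noon.

6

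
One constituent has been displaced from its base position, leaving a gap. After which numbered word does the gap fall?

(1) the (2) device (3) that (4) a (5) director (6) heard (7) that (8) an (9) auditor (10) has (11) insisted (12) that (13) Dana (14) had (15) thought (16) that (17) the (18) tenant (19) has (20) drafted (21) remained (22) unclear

20

The displaced element is "the device" (word 2).
It is linked across 3 clause boundaries (that → that → that).
It functions as the direct object of "drafted", so the gap sits immediately after word 20 ("drafted").
Base order: A director heard that an auditor has insisted that Dana had thought that the tenant has drafted the device.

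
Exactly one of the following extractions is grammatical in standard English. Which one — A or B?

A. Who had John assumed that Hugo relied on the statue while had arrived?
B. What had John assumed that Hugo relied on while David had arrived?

B

In A, the wh-phrase is extracted from inside an adjunct island (introduced by "while"), which blocks movement.
In B, the extraction path crosses only that-complement boundaries, which are transparent.
So B is grammatical.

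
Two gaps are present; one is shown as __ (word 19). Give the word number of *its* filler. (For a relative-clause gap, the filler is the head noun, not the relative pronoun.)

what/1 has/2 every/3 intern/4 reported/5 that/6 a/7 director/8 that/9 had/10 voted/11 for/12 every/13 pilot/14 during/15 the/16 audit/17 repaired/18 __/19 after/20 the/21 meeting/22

The marked gap is the direct object of "repaired".
Its filler is the fronted wh-phrase "what", at word 1.
(The other dependency links word 8 to a gap after word 9.)

1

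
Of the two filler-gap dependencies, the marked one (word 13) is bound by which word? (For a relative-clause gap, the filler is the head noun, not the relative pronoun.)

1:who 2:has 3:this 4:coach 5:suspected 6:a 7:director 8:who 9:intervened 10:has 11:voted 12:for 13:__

The marked gap is the object of the preposition "for" of "voted".
Its filler is the fronted wh-phrase "who", at word 1.
(The other dependency links word 7 to a gap after word 8.)

1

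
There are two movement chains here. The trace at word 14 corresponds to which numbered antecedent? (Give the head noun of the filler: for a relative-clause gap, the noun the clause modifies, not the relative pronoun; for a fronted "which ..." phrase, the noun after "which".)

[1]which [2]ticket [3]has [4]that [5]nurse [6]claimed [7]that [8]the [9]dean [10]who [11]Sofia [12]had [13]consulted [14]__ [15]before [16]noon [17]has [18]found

The marked gap is inside the relative clause, the direct object of "consulted".
Its filler is the head noun "dean" (via "who"), at word 9.
(The other dependency links word 2 to a gap after word 18.)

9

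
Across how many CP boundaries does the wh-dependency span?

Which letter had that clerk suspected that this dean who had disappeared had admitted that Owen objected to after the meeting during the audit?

2

"which letter" is extracted from the PP object of "objected".
Boundaries crossed, outermost first: [that], [that] — 2 in total.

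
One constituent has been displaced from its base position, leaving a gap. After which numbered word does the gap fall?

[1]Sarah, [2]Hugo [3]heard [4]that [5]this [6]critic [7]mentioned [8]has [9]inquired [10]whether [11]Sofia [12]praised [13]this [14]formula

7

The displaced element is "Sarah" (word 1).
It is linked across 2 clause boundaries (that → Ø).
It functions as the subject of "inquired", so the gap sits immediately after word 7 ("mentioned").
Base order: Hugo heard that this critic mentioned that Sarah has inquired whether Sofia praised this formula.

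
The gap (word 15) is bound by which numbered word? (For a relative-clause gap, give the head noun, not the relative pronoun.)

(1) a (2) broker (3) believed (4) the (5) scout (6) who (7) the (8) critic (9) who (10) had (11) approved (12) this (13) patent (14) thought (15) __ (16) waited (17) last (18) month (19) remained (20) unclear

5

The gap at 15 is the subject of "waited", inside a relative clause.
The relative pronoun is "who" (word 6); it is bound by the head noun immediately before it.
Its filler is the head noun "scout", at word 5.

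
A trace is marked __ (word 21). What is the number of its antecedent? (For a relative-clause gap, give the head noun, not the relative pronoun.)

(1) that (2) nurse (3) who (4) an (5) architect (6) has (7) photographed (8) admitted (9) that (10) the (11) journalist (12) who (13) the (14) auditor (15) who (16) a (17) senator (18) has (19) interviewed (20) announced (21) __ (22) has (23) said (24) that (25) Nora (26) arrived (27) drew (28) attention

The gap at 21 is the subject of "said", inside a relative clause.
The relative pronoun is "who" (word 12); it is bound by the head noun immediately before it.
Its filler is the head noun "journalist", at word 11.

11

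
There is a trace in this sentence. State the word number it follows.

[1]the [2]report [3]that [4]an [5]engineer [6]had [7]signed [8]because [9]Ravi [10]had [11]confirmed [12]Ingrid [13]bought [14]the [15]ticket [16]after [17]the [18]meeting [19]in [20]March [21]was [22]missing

The displaced element is "the report" (word 2).
It functions as the direct object of "signed", so the gap sits immediately after word 7 ("signed").
Base order: An engineer had signed the report because Ravi had confirmed Ingrid bought the ticket after the meeting in March.

7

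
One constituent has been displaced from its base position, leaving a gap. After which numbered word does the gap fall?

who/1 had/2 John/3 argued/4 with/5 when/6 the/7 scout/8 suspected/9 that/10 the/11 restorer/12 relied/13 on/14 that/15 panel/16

The displaced element is "who" (word 1).
It functions as the object of the preposition "with" of "argued", so the gap sits immediately after word 5 ("with").
Base order: John had argued with who when the scout suspected that the restorer relied on that panel.

5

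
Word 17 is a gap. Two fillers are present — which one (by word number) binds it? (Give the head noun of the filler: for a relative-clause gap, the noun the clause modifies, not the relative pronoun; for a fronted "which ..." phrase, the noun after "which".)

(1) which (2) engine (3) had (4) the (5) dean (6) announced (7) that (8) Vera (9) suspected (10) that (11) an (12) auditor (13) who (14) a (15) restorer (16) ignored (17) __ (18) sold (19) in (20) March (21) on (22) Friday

12

The marked gap is inside the relative clause, the direct object of "ignored".
Its filler is the head noun "auditor" (via "who"), at word 12.
(The other dependency links word 2 to a gap after word 18.)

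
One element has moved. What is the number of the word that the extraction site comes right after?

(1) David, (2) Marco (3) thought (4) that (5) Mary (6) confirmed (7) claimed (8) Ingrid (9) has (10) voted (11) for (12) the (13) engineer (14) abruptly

The displaced element is "David" (word 1).
It is linked across 2 clause boundaries (that → Ø).
It functions as the subject of "claimed", so the gap sits immediately after word 6 ("confirmed").
Base order: Marco thought that Mary confirmed David claimed Ingrid has voted for the engineer abruptly.

6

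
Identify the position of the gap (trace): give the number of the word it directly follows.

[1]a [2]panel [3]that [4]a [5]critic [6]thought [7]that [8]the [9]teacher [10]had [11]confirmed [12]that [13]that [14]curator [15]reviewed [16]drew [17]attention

15

The displaced element is "a panel" (word 2).
It is linked across 2 clause boundaries (that → that).
It functions as the direct object of "reviewed", so the gap sits immediately after word 15 ("reviewed").
Base order: A critic thought that the teacher had confirmed that that curator reviewed a panel.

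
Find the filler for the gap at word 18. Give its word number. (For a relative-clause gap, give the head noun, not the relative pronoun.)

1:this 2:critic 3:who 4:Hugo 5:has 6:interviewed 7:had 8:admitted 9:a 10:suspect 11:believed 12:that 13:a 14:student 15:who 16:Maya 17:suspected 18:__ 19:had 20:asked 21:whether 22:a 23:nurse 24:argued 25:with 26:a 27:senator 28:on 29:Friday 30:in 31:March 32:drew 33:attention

The gap at 18 is the subject of "asked", inside a relative clause.
The relative pronoun is "who" (word 15); it is bound by the head noun immediately before it.
Its filler is the head noun "student", at word 14.

14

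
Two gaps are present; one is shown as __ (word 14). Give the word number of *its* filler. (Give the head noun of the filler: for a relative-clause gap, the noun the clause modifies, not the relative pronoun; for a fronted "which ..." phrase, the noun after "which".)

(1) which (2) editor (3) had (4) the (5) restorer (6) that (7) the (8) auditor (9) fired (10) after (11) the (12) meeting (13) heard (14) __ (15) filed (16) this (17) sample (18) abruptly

2

The marked gap is the subject of "filed".
Its filler is the fronted wh-phrase "which editor", at word 2.
(The other dependency links word 5 to a gap after word 9.)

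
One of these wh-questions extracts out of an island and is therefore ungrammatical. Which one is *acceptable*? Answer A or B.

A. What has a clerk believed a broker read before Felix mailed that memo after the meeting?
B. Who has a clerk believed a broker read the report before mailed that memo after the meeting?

In B, the wh-phrase is extracted from inside an adjunct island (introduced by "before"), which blocks movement.
In A, the extraction path crosses only that-complement boundaries, which are transparent.
So A is grammatical.

A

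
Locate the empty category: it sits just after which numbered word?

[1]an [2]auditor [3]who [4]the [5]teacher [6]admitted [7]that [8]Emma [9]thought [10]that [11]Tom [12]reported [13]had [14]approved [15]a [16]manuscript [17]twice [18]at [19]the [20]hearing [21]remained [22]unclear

The displaced element is "an auditor" (word 2).
It is linked across 3 clause boundaries (that → that → Ø).
It functions as the subject of "approved", so the gap sits immediately after word 12 ("reported").
Base order: The teacher admitted that Emma thought that Tom reported that an auditor had approved a manuscript twice at the hearing.

12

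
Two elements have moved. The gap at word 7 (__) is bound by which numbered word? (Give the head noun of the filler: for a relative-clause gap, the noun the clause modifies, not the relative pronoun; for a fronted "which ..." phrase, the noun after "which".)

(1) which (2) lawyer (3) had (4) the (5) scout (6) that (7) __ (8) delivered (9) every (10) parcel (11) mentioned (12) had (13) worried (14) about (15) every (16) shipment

5

The marked gap is inside the relative clause, the subject of "delivered".
Its filler is the head noun "scout" (via "that"), at word 5.
(The other dependency links word 2 to a gap after word 11.)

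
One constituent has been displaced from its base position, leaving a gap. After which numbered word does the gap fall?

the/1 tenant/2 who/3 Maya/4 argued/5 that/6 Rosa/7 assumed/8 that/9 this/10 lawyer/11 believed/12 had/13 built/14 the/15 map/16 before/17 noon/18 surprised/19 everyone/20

12

The displaced element is "the tenant" (word 2).
It is linked across 3 clause boundaries (that → that → Ø).
It functions as the subject of "built", so the gap sits immediately after word 12 ("believed").
Base order: Maya argued that Rosa assumed that this lawyer believed that the tenant had built the map before noon.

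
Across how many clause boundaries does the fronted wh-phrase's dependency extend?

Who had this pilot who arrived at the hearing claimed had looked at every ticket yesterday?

1

"who" is extracted from the subject of "looked".
Boundaries crossed, outermost first: [Ø] — 1 in total.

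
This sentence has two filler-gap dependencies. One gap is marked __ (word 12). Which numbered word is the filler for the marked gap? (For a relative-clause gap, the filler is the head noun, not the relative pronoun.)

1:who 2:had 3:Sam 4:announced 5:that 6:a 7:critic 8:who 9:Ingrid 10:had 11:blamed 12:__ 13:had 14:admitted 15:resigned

The marked gap is inside the relative clause, the direct object of "blamed".
Its filler is the head noun "critic" (via "who"), at word 7.
(The other dependency links word 1 to a gap after word 14.)

7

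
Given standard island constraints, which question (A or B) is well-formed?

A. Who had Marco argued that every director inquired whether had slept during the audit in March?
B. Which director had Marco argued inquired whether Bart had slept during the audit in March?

In A, the wh-phrase is extracted from inside a wh-island (introduced by "whether"), which blocks movement.
In B, the extraction path crosses only that-complement boundaries, which are transparent.
So B is grammatical.

B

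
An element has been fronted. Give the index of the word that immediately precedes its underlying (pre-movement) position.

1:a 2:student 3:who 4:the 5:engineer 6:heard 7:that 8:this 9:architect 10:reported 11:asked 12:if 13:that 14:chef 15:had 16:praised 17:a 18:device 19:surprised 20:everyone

10

The displaced element is "a student" (word 2).
It is linked across 2 clause boundaries (that → Ø).
It functions as the subject of "asked", so the gap sits immediately after word 10 ("reported").
Base order: The engineer heard that this architect reported that a student asked if that chef had praised a device.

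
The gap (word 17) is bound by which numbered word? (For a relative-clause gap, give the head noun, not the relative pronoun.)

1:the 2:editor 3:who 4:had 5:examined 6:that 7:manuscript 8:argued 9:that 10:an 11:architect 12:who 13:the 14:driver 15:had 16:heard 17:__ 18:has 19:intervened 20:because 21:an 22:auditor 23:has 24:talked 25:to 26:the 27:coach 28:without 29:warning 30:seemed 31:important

11

The gap at 17 is the subject of "intervened", inside a relative clause.
The relative pronoun is "who" (word 12); it is bound by the head noun immediately before it.
Its filler is the head noun "architect", at word 11.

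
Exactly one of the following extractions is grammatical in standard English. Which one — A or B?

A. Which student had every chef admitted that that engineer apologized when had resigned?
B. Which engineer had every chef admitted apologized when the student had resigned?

B

In A, the wh-phrase is extracted from inside an adjunct island (introduced by "when"), which blocks movement.
In B, the extraction path crosses only that-complement boundaries, which are transparent.
So B is grammatical.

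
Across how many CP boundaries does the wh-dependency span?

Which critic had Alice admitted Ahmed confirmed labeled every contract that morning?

2

"which critic" is extracted from the subject of "labeled".
Boundaries crossed, outermost first: [Ø], [Ø] — 2 in total.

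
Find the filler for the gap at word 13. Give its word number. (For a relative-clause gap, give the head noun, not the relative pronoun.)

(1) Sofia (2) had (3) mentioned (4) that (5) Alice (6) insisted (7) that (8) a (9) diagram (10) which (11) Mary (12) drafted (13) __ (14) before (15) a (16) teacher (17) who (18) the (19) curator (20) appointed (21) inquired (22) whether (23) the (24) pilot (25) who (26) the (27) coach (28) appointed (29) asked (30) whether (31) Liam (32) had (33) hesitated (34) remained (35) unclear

9

The gap at 13 is the object of "drafted", inside a relative clause.
The relative pronoun is "which" (word 10); it is bound by the head noun immediately before it.
Its filler is the head noun "diagram", at word 9.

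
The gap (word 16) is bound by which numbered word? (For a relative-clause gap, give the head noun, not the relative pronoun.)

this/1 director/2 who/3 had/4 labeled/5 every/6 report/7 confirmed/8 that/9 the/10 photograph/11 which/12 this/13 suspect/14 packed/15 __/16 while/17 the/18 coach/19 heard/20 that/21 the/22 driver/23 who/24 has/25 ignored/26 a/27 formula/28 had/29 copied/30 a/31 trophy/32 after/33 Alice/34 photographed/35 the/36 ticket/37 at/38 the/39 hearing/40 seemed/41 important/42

11

The gap at 16 is the object of "packed", inside a relative clause.
The relative pronoun is "which" (word 12); it is bound by the head noun immediately before it.
Its filler is the head noun "photograph", at word 11.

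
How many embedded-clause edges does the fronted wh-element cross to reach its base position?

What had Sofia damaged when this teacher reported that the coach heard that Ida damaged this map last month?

0

"what" originates inside the matrix clause — no clause boundary is crossed.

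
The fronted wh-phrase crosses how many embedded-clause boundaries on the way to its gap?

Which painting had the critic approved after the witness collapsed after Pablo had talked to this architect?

0

"which painting" originates inside the matrix clause — no clause boundary is crossed.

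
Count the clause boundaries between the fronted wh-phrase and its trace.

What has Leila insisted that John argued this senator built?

"what" is extracted from the object of "built".
Boundaries crossed, outermost first: [that], [Ø] — 2 in total.

2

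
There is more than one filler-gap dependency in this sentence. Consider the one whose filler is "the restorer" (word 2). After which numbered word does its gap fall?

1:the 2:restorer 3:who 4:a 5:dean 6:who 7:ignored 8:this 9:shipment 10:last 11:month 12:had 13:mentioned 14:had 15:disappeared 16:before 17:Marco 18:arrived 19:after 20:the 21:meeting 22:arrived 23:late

13

The displaced element is "the restorer" (word 2).
It is linked across 1 clause boundary (Ø).
It functions as the subject of "disappeared", so the gap sits immediately after word 13 ("mentioned").
Base order: A dean who ignored this shipment last month had mentioned the restorer had disappeared before Marco arrived after the meeting.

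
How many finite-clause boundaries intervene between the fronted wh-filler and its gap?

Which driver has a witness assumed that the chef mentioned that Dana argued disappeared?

"which driver" is extracted from the subject of "disappeared".
Boundaries crossed, outermost first: [that], [that], [Ø] — 3 in total.

3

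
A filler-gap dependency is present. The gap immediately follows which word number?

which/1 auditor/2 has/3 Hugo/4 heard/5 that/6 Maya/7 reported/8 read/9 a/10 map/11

The displaced element is "which auditor" (word 2).
It is linked across 2 clause boundaries (that → Ø).
It functions as the subject of "read", so the gap sits immediately after word 8 ("reported").
Base order: Hugo has heard that Maya reported that which auditor read a map.

8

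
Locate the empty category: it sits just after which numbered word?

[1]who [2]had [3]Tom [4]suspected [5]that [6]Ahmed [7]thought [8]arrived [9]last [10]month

The displaced element is "who" (word 1).
It is linked across 2 clause boundaries (that → Ø).
It functions as the subject of "arrived", so the gap sits immediately after word 7 ("thought").
Base order: Tom had suspected that Ahmed thought who arrived last month.

7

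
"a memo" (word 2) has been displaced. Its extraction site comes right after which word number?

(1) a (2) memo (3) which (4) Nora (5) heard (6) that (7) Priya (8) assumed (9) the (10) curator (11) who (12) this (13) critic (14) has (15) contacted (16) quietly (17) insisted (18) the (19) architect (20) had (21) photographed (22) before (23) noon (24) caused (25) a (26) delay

21

The displaced element is "a memo" (word 2).
It is linked across 3 clause boundaries (that → Ø → Ø).
It functions as the direct object of "photographed", so the gap sits immediately after word 21 ("photographed").
Base order: Nora heard that Priya assumed the curator who this critic has contacted quietly insisted the architect had photographed a memo before noon.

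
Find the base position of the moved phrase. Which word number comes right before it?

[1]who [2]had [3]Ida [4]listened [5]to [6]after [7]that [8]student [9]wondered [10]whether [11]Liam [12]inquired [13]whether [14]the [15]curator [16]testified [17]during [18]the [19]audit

5

The displaced element is "who" (word 1).
It functions as the object of the preposition "to" of "listened", so the gap sits immediately after word 5 ("to").
Base order: Ida had listened to who after that student wondered whether Liam inquired whether the curator testified during the audit.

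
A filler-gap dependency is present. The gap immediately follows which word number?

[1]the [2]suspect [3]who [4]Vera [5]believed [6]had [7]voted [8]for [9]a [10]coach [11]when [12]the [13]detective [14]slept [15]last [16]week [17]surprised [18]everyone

5

The displaced element is "the suspect" (word 2).
It is linked across 1 clause boundary (Ø).
It functions as the subject of "voted", so the gap sits immediately after word 5 ("believed").
Base order: Vera believed that the suspect had voted for a coach when the detective slept last week.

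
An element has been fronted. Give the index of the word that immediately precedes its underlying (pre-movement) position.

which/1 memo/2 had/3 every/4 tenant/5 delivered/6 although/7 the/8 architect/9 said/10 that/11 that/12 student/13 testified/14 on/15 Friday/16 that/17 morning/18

The displaced element is "which memo" (word 2).
It functions as the direct object of "delivered", so the gap sits immediately after word 6 ("delivered").
Base order: Every tenant had delivered which memo although the architect said that that student testified on Friday that morning.

6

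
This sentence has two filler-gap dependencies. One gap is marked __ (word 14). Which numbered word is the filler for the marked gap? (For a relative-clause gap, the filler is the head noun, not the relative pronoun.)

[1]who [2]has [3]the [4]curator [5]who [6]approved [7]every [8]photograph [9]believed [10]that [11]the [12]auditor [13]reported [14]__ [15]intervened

1

The marked gap is the subject of "intervened".
Its filler is the fronted wh-phrase "who", at word 1.
(The other dependency links word 4 to a gap after word 5.)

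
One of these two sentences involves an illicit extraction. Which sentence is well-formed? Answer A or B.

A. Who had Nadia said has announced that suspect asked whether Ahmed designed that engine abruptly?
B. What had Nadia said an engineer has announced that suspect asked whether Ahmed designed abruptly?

A

In B, the wh-phrase is extracted from inside a wh-island (introduced by "whether"), which blocks movement.
In A, the extraction path crosses only that-complement boundaries, which are transparent.
So A is grammatical.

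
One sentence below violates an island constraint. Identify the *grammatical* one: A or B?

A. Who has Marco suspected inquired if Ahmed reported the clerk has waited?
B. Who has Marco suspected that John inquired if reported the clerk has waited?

In B, the wh-phrase is extracted from inside a wh-island (introduced by "if"), which blocks movement.
In A, the extraction path crosses only that-complement boundaries, which are transparent.
So A is grammatical.

A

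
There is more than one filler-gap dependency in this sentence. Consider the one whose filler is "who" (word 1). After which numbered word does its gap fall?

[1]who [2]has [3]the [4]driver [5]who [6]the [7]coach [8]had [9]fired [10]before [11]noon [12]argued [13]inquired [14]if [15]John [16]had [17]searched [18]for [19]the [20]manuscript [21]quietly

The displaced element is "who" (word 1).
It is linked across 1 clause boundary (Ø).
It functions as the subject of "inquired", so the gap sits immediately after word 12 ("argued").
Base order: The driver who the coach had fired before noon has argued who inquired if John had searched for the manuscript quietly.

12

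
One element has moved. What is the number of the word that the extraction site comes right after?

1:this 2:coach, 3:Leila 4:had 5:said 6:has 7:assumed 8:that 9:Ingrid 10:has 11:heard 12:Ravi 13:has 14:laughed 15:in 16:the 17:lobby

5

The displaced element is "this coach" (word 2).
It is linked across 1 clause boundary (Ø).
It functions as the subject of "assumed", so the gap sits immediately after word 5 ("said").
Base order: Leila had said this coach has assumed that Ingrid has heard Ravi has laughed in the lobby.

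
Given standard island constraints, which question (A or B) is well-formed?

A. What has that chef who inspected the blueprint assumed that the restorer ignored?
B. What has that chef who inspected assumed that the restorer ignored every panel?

A

In B, the wh-phrase is extracted from inside a complex-NP island (relative clause) (introduced by "who"), which blocks movement.
In A, the extraction path crosses only that-complement boundaries, which are transparent.
So A is grammatical.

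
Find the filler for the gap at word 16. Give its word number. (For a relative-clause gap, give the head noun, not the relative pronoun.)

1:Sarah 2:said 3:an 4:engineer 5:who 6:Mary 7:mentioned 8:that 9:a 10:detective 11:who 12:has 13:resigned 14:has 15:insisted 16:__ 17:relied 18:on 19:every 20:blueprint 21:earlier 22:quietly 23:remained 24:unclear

The gap at 16 is the subject of "relied", inside a relative clause.
The relative pronoun is "who" (word 5); it is bound by the head noun immediately before it.
Its filler is the head noun "engineer", at word 4.

4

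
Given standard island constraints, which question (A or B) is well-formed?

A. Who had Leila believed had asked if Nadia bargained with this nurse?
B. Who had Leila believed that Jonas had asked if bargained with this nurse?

In B, the wh-phrase is extracted from inside a wh-island (introduced by "if"), which blocks movement.
In A, the extraction path crosses only that-complement boundaries, which are transparent.
So A is grammatical.

A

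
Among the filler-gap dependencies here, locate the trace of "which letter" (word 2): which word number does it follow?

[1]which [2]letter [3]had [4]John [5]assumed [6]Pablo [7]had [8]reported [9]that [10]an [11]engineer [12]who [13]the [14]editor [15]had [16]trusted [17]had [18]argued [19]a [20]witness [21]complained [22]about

22

The displaced element is "which letter" (word 2).
It is linked across 3 clause boundaries (Ø → that → Ø).
It functions as the object of the preposition "about" of "complained", so the gap sits immediately after word 22 ("about").
Base order: John had assumed Pablo had reported that an engineer who the editor had trusted had argued a witness complained about which letter.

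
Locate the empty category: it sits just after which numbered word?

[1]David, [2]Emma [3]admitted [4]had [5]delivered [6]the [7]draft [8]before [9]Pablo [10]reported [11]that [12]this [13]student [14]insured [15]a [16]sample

3

The displaced element is "David" (word 1).
It is linked across 1 clause boundary (Ø).
It functions as the subject of "delivered", so the gap sits immediately after word 3 ("admitted").
Base order: Emma admitted David had delivered the draft before Pablo reported that this student insured a sample.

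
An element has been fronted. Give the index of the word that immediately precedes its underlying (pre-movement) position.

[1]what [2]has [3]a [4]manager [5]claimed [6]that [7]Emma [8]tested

The displaced element is "what" (word 1).
It is linked across 1 clause boundary (that).
It functions as the direct object of "tested", so the gap sits immediately after word 8 ("tested").
Base order: A manager has claimed that Emma tested what.

8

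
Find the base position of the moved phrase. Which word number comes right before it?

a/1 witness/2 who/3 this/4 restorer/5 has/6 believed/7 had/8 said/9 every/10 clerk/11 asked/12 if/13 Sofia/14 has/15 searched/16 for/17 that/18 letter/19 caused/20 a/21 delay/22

7

The displaced element is "a witness" (word 2).
It is linked across 1 clause boundary (Ø).
It functions as the subject of "said", so the gap sits immediately after word 7 ("believed").
Base order: This restorer has believed a witness had said every clerk asked if Sofia has searched for that letter.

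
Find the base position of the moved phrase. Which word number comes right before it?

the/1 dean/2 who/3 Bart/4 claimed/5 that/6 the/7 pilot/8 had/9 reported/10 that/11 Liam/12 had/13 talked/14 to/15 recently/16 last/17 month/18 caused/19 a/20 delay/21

The displaced element is "the dean" (word 2).
It is linked across 2 clause boundaries (that → that).
It functions as the object of the preposition "to" of "talked", so the gap sits immediately after word 15 ("to").
Base order: Bart claimed that the pilot had reported that Liam had talked to the dean recently last month.

15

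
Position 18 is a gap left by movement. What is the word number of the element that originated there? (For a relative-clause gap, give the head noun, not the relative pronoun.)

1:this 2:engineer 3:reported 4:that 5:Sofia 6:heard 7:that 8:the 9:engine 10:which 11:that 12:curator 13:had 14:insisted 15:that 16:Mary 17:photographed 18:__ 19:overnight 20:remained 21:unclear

9

The gap at 18 is the object of "photographed", inside a relative clause.
The relative pronoun is "which" (word 10); it is bound by the head noun immediately before it.
Its filler is the head noun "engine", at word 9.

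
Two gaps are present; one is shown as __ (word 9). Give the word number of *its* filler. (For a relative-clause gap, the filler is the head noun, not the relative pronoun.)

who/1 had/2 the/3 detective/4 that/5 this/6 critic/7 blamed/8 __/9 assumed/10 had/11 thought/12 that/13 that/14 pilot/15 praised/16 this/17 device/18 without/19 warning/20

4

The marked gap is inside the relative clause, the direct object of "blamed".
Its filler is the head noun "detective" (via "that"), at word 4.
(The other dependency links word 1 to a gap after word 10.)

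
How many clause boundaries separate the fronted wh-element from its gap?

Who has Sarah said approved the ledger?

1

"who" is extracted from the subject of "approved".
Boundaries crossed, outermost first: [Ø] — 1 in total.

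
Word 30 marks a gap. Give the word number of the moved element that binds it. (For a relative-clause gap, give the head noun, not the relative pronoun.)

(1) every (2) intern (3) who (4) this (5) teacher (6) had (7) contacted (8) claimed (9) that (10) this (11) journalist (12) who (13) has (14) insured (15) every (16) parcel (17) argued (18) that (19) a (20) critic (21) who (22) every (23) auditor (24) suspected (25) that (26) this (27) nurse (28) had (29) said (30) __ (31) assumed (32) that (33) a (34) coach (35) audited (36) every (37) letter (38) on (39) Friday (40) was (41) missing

The gap at 30 is the subject of "assumed", inside a relative clause.
The relative pronoun is "who" (word 21); it is bound by the head noun immediately before it.
Its filler is the head noun "critic", at word 20.

20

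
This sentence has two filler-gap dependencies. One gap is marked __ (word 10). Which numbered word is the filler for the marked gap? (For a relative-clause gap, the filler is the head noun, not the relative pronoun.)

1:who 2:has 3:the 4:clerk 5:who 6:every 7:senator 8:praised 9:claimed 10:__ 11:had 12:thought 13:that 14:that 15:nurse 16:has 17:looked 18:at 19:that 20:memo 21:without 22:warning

1

The marked gap is the subject of "thought".
Its filler is the fronted wh-phrase "who", at word 1.
(The other dependency links word 4 to a gap after word 8.)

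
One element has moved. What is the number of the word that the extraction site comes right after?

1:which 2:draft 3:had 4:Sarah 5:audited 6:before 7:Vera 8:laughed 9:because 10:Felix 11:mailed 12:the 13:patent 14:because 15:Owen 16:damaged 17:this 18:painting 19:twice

The displaced element is "which draft" (word 2).
It functions as the direct object of "audited", so the gap sits immediately after word 5 ("audited").
Base order: Sarah had audited which draft before Vera laughed because Felix mailed the patent because Owen damaged this painting twice.

5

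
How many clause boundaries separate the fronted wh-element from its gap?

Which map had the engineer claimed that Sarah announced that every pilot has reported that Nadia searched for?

"which map" is extracted from the PP object of "searched".
Boundaries crossed, outermost first: [that], [that], [that] — 3 in total.

3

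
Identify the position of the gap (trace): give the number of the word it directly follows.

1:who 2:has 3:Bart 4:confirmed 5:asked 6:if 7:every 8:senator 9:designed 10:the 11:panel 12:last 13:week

The displaced element is "who" (word 1).
It is linked across 1 clause boundary (Ø).
It functions as the subject of "asked", so the gap sits immediately after word 4 ("confirmed").
Base order: Bart has confirmed that who asked if every senator designed the panel last week.

4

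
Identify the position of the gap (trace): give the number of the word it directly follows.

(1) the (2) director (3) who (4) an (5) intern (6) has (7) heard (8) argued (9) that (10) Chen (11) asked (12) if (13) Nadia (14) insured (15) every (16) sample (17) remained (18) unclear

The displaced element is "the director" (word 2).
It is linked across 1 clause boundary (Ø).
It functions as the subject of "argued", so the gap sits immediately after word 7 ("heard").
Base order: An intern has heard that the director argued that Chen asked if Nadia insured every sample.

7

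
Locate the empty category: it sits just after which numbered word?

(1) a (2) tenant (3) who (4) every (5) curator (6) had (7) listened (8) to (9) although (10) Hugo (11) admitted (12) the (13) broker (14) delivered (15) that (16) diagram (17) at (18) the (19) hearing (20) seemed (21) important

8

The displaced element is "a tenant" (word 2).
It functions as the object of the preposition "to" of "listened", so the gap sits immediately after word 8 ("to").
Base order: Every curator had listened to a tenant although Hugo admitted the broker delivered that diagram at the hearing.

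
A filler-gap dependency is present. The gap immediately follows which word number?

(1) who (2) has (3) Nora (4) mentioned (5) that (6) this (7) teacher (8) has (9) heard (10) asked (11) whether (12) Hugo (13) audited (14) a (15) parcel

9

The displaced element is "who" (word 1).
It is linked across 2 clause boundaries (that → Ø).
It functions as the subject of "asked", so the gap sits immediately after word 9 ("heard").
Base order: Nora has mentioned that this teacher has heard that who asked whether Hugo audited a parcel.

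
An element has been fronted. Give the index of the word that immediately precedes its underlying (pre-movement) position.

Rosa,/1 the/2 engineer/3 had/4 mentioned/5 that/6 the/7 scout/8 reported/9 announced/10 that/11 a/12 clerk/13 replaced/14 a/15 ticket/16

The displaced element is "Rosa" (word 1).
It is linked across 2 clause boundaries (that → Ø).
It functions as the subject of "announced", so the gap sits immediately after word 9 ("reported").
Base order: The engineer had mentioned that the scout reported that Rosa announced that a clerk replaced a ticket.

9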